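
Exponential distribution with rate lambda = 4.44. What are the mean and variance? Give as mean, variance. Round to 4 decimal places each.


mean = 1/lam, var = 1/lam^2
mean = 1 / 4.44 = 25/111 ≈ 0.225225
lam^2 = 4.44^2 = 19.7136
var = 1 / 19.7136 ≈ 0.050726

0.2252, 0.0507


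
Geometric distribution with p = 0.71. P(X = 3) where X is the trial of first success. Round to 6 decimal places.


P = (1-p)^(k-1) * p
(1-p)^(k-1) = 0.29^2 = 0.0841
P = 0.0841 * 0.71 = 0.059711

0.059711


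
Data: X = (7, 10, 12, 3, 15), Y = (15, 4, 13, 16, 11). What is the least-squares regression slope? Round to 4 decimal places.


b = sum((xi-xbar)(yi-ybar)) / sum((xi-xbar)^2)
n = 5, xbar = 47/5 = 9.4, ybar = 59/5 = 11.8
Sxy = sum((xi-xbar)(yi-ybar)) = -40.6
Sxx = sum((xi-xbar)^2) = 85.2
b = Sxy / Sxx = -203/426 ≈ -0.476526

-0.4765


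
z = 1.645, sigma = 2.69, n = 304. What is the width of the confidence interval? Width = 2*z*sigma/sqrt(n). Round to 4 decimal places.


width = 2*z*sigma/sqrt(n)
2*z*sigma = 2 * 1.645 * 2.69 = 8.8501
sqrt(304) ≈ 17.435596
width = 8.8501 / 17.435596 ≈ 0.507588

0.5076


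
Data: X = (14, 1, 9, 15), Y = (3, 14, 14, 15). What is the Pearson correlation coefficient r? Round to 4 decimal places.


r = sum((xi-xbar)(yi-ybar)) / sqrt(sum((xi-xbar)^2) * sum((yi-ybar)^2))
n = 4, xbar = 39/4 = 9.75, ybar = 46/4 = 11.5
Sxy = sum((xi-xbar)(yi-ybar)) = -41.5
Sxx = sum((xi-xbar)^2) = 122.75
Syy = sum((yi-ybar)^2) = 97
sqrt(Sxx*Syy) ≈ 109.118055
r = Sxy / sqrt(Sxx*Syy) = -41.5 / 109.118055 ≈ -0.380322

-0.3803


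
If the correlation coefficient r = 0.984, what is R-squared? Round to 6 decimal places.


R^2 = r^2 = (0.984)^2 = 0.968256

0.968256


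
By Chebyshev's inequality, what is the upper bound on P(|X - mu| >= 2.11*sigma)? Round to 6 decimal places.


P <= 1/k^2
k^2 = 2.11^2 = 4.4521
1/k^2 = 1 / 4.4521 ≈ 0.22461310

0.224613


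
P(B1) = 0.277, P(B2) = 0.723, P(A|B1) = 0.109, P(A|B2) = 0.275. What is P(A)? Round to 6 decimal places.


P(A) = P(A|B1)*P(B1) + P(A|B2)*P(B2)
P(A|B1)*P(B1) = 0.109 * 0.277 = 0.030193
P(A|B2)*P(B2) = 0.275 * 0.723 = 0.198825
P(A) = 0.030193 + 0.198825 = 0.229018

0.229018


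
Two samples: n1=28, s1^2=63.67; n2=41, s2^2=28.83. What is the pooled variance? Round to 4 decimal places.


sp^2 = ((n1-1)*s1^2 + (n2-1)*s2^2)/(n1+n2-2)
(n1-1)*s1^2 = 27 * 63.67 = 1719.09
(n2-1)*s2^2 = 40 * 28.83 = 1153.2
numerator = 1719.09 + 1153.2 = 2872.29
n1+n2-2 = 67
sp^2 = 2872.29 / 67 = 42.87

42.8700


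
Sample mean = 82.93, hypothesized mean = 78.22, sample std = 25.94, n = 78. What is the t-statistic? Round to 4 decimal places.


t = (xbar - mu0) / (s/sqrt(n))
xbar - mu0 = 82.93 - 78.22 = 4.71
sqrt(78) ≈ 8.83176087
s/sqrt(n) = 25.94 / 8.83176087 ≈ 2.93712663
t = 4.71 / 2.93712663 ≈ 1.603608

1.6036


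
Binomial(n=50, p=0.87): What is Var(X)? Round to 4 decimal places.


Var = n*p*(1-p) = 50 * 0.87 * 0.13 = 5.655

5.6550


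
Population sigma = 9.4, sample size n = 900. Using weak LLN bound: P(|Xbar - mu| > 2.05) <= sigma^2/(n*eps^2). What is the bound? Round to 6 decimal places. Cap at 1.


bound = min(1, sigma^2/(n*eps^2))
sigma^2 = 9.4^2 = 88.36
n*eps^2 = 900 * 2.05^2 = 900 * 4.2025 = 3782.25
sigma^2/(n*eps^2) = 88.36 / 3782.25 ≈ 0.02336176

0.023362


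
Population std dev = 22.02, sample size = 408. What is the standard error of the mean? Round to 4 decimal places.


SE = sigma / sqrt(n)
sqrt(408) ≈ 20.199010
SE = 22.02 / 20.199010 ≈ 1.090152

1.0902


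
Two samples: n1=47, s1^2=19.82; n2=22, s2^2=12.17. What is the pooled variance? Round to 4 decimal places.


sp^2 = ((n1-1)*s1^2 + (n2-1)*s2^2)/(n1+n2-2)
(n1-1)*s1^2 = 46 * 19.82 = 911.72
(n2-1)*s2^2 = 21 * 12.17 = 255.57
numerator = 911.72 + 255.57 = 1167.29
n1+n2-2 = 67
sp^2 = 1167.29 / 67 = 116729/6700 ≈ 17.422239

17.4222


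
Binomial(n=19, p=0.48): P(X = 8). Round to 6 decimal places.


P = C(n,k) * p^k * (1-p)^(n-k)
C(19,8) = 75582
p^k = 0.48^8 ≈ 0.002817928
(1-p)^(n-k) = 0.52^11 ≈ 0.0007516866
P = 75582 * 0.002817928 * 0.0007516866 ≈ 0.160098

0.160098


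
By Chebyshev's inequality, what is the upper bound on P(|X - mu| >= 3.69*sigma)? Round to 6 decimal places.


P <= 1/k^2
k^2 = 3.69^2 = 13.6161
1/k^2 = 1 / 13.6161 ≈ 0.07344247

0.073442


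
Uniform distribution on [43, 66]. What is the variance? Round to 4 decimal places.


Var = (b-a)^2 / 12
(b-a)^2 = (66 - 43)^2 = 529
Var = 529/12 ≈ 44.083333

44.0833


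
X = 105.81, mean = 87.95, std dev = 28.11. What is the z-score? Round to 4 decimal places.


z = (X - mu) / sigma
X - mu = 105.81 - 87.95 = 17.86
z = 17.86 / 28.11 = 1786/2811 ≈ 0.635361

0.6354


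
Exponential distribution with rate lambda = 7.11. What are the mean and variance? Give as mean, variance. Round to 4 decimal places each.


mean = 1/lam, var = 1/lam^2
mean = 1 / 7.11 = 100/711 ≈ 0.140647
lam^2 = 7.11^2 = 50.5521
var = 1 / 50.5521 ≈ 0.019782

0.1406, 0.0198


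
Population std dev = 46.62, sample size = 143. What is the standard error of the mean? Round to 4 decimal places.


SE = sigma / sqrt(n)
sqrt(143) ≈ 11.958261
SE = 46.62 / 11.958261 ≈ 3.898560

3.8986


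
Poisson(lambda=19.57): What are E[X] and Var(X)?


E[X] = Var(X) = lambda = 19.57

19.57, 19.57


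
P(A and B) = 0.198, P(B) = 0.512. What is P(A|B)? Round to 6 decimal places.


P(A|B) = P(A and B) / P(B) = 0.198 / 0.512 = 0.38671875

0.386719


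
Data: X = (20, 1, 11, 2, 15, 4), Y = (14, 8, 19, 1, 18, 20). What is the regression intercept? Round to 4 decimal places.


a = ybar - b*xbar, where b = sum((xi-xbar)(yi-ybar)) / sum((xi-xbar)^2)
n = 6, xbar = 53/6 ≈ 8.833333, ybar = 80/6 = 40/3 ≈ 13.333333
Sxy = sum((xi-xbar)(yi-ybar)) = 427/3 ≈ 142.333333
Sxx = sum((xi-xbar)^2) = 1793/6 ≈ 298.833333
b = Sxy / Sxx = 854/1793 ≈ 0.476297
a = 13.333333 - 0.476297 * 8.833333 = 16363/1793 ≈ 9.126046

9.1260


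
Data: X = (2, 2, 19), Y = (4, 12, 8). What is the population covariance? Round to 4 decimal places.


Cov = (1/n)*sum((xi-xbar)(yi-ybar))
n = 3, xbar = 23/3 ≈ 7.666667, ybar = 24/3 = 8
sum((xi-xbar)(yi-ybar)) = 0
Cov = 0 / 3 = 0

0.0000


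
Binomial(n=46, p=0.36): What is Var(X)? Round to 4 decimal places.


Var = n*p*(1-p) = 46 * 0.36 * 0.64 = 10.5984

10.5984


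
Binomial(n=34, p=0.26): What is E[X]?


E[X] = n*p = 34 * 0.26 = 8.84

8.84


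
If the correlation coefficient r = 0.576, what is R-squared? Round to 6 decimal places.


R^2 = r^2 = (0.576)^2 = 0.331776

0.331776


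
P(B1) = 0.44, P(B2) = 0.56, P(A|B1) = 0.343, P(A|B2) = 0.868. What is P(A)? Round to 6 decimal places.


P(A) = P(A|B1)*P(B1) + P(A|B2)*P(B2)
P(A|B1)*P(B1) = 0.343 * 0.44 = 0.15092
P(A|B2)*P(B2) = 0.868 * 0.56 = 0.48608
P(A) = 0.15092 + 0.48608 = 0.637

0.637000


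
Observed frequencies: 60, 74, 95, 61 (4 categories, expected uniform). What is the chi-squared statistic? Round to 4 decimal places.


chi2 = sum((O-E)^2/E), E = total/4
total = 290, E = 290/4 = 72.5
(60 - 72.5)^2 / 72.5 = 156.25 / 72.5 = 125/58 ≈ 2.155172
(74 - 72.5)^2 / 72.5 = 2.25 / 72.5 = 9/290 ≈ 0.031034
(95 - 72.5)^2 / 72.5 = 506.25 / 72.5 = 405/58 ≈ 6.982759
(61 - 72.5)^2 / 72.5 = 132.25 / 72.5 = 529/290 ≈ 1.824138
chi2 = 1594/145 ≈ 10.993103

10.9931


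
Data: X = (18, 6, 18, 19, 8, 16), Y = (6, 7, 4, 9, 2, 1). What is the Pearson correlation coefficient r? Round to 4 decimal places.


r = sum((xi-xbar)(yi-ybar)) / sqrt(sum((xi-xbar)^2) * sum((yi-ybar)^2))
n = 6, xbar = 85/6 ≈ 14.166667, ybar = 29/6 ≈ 4.833333
Sxy = sum((xi-xbar)(yi-ybar)) = 85/6 ≈ 14.166667
Sxx = sum((xi-xbar)^2) = 965/6 ≈ 160.833333
Syy = sum((yi-ybar)^2) = 281/6 ≈ 46.833333
sqrt(Sxx*Syy) ≈ 86.789176
r = Sxy / sqrt(Sxx*Syy) = 14.166667 / 86.789176 ≈ 0.163231

0.1632


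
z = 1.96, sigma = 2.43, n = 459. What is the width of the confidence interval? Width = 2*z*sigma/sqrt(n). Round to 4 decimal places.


width = 2*z*sigma/sqrt(n)
2*z*sigma = 2 * 1.96 * 2.43 = 9.5256
sqrt(459) ≈ 21.424285
width = 9.5256 / 21.424285 ≈ 0.444617

0.4446


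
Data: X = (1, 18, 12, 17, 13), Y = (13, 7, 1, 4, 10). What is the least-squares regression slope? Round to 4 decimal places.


b = sum((xi-xbar)(yi-ybar)) / sum((xi-xbar)^2)
n = 5, xbar = 61/5 = 12.2, ybar = 35/5 = 7
Sxy = sum((xi-xbar)(yi-ybar)) = -78
Sxx = sum((xi-xbar)^2) = 182.8
b = Sxy / Sxx = -195/457 ≈ -0.426696

-0.4267


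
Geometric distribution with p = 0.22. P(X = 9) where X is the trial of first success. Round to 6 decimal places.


P = (1-p)^(k-1) * p
(1-p)^(k-1) = 0.78^8 ≈ 0.1370114
P = 0.1370114 * 0.22 ≈ 0.03014252

0.030143


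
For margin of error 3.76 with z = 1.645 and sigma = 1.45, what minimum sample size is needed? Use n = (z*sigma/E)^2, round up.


z*sigma/E = 1.645 * 1.45 / 3.76 = 0.634375
(z*sigma/E)^2 ≈ 0.402432
round up: n = 1

1


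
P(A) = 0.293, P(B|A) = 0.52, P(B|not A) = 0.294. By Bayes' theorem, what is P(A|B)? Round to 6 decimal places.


P(A|B) = P(B|A)*P(A) / P(B), P(B) = P(B|A)*P(A) + P(B|not A)*P(not A)
P(B|A)*P(A) = 0.52 * 0.293 = 0.15236
P(B|not A)*P(not A) = 0.294 * 0.707 = 0.207858
P(B) = 0.15236 + 0.207858 = 0.360218
P(A|B) = 0.15236 / 0.360218 ≈ 0.42296609

0.422966


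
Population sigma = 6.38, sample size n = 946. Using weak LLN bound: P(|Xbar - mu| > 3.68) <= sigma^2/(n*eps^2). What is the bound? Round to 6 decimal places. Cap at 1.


bound = min(1, sigma^2/(n*eps^2))
sigma^2 = 6.38^2 = 40.7044
n*eps^2 = 946 * 3.68^2 = 946 * 13.5424 = 12811.1104
sigma^2/(n*eps^2) = 40.7044 / 12811.1104 ≈ 0.00317727

0.003177


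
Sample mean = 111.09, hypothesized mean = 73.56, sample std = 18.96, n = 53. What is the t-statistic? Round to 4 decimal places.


t = (xbar - mu0) / (s/sqrt(n))
xbar - mu0 = 111.09 - 73.56 = 37.53
sqrt(53) ≈ 7.28010989
s/sqrt(n) = 18.96 / 7.28010989 ≈ 2.60435629
t = 37.53 / 2.60435629 ≈ 14.410471

14.4105


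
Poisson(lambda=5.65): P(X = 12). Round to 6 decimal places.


P = e^(-lam) * lam^k / k!
e^(-5.65) ≈ 0.003517517
lam^k = 5.65^12 ≈ 1058233178.757736
k! = 12! = 479001600
P = 0.003517517 * 1058233178.757736 / 479001600 ≈ 0.007771

0.007771


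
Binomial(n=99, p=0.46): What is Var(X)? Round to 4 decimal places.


Var = n*p*(1-p) = 99 * 0.46 * 0.54 = 24.5916

24.5916


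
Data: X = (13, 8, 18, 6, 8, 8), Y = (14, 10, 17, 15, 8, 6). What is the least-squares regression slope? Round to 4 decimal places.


b = sum((xi-xbar)(yi-ybar)) / sum((xi-xbar)^2)
n = 6, xbar = 61/6 ≈ 10.166667, ybar = 70/6 = 35/3 ≈ 11.666667
Sxy = sum((xi-xbar)(yi-ybar)) = 175/3 ≈ 58.333333
Sxx = sum((xi-xbar)^2) = 605/6 ≈ 100.833333
b = Sxy / Sxx = 70/121 ≈ 0.578512

0.5785


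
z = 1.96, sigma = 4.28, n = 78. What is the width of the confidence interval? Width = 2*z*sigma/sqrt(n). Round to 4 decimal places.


width = 2*z*sigma/sqrt(n)
2*z*sigma = 2 * 1.96 * 4.28 = 16.7776
sqrt(78) ≈ 8.831761
width = 16.7776 / 8.831761 ≈ 1.899689

1.8997


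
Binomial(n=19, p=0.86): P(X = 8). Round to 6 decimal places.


P = C(n,k) * p^k * (1-p)^(n-k)
C(19,8) = 75582
p^k = 0.86^8 ≈ 0.2992179
(1-p)^(n-k) = 0.14^11 ≈ 0.0000000004049565
P = 75582 * 0.2992179 * 0.0000000004049565 ≈ 0.000009

0.000009


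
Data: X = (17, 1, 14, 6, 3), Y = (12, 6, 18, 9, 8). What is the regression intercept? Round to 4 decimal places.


a = ybar - b*xbar, where b = sum((xi-xbar)(yi-ybar)) / sum((xi-xbar)^2)
n = 5, xbar = 41/5 = 8.2, ybar = 53/5 = 10.6
Sxy = sum((xi-xbar)(yi-ybar)) = 105.4
Sxx = sum((xi-xbar)^2) = 194.8
b = Sxy / Sxx = 527/974 ≈ 0.541068
a = 10.6 - 0.541068 * 8.2 = 6003/974 ≈ 6.163244

6.1632


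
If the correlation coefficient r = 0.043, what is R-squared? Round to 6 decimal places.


R^2 = r^2 = (0.043)^2 = 0.001849

0.001849


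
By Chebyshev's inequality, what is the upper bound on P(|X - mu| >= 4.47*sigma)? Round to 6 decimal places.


P <= 1/k^2
k^2 = 4.47^2 = 19.9809
1/k^2 = 1 / 19.9809 ≈ 0.05004780

0.050048


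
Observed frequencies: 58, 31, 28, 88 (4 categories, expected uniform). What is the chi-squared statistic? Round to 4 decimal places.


chi2 = sum((O-E)^2/E), E = total/4
total = 205, E = 205/4 = 51.25
(58 - 51.25)^2 / 51.25 = 45.5625 / 51.25 = 729/820 ≈ 0.889024
(31 - 51.25)^2 / 51.25 = 410.0625 / 51.25 = 6561/820 ≈ 8.001220
(28 - 51.25)^2 / 51.25 = 540.5625 / 51.25 = 8649/820 ≈ 10.547561
(88 - 51.25)^2 / 51.25 = 1350.5625 / 51.25 = 21609/820 ≈ 26.352439
chi2 = 9387/205 ≈ 45.790244

45.7902


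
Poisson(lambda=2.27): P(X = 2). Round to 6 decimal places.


P = e^(-lam) * lam^k / k!
e^(-2.27) ≈ 0.1033122
lam^k = 2.27^2 = 5.1529
k! = 2! = 2
P = 0.1033122 * 5.1529 / 2 ≈ 0.266179

0.266179


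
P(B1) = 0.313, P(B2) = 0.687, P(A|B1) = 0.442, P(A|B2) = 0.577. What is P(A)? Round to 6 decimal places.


P(A) = P(A|B1)*P(B1) + P(A|B2)*P(B2)
P(A|B1)*P(B1) = 0.442 * 0.313 = 0.138346
P(A|B2)*P(B2) = 0.577 * 0.687 = 0.396399
P(A) = 0.138346 + 0.396399 = 0.534745

0.534745


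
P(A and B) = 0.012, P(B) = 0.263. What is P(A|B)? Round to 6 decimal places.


P(A|B) = P(A and B) / P(B) = 0.012 / 0.263 = 12/263 ≈ 0.04562738

0.045627


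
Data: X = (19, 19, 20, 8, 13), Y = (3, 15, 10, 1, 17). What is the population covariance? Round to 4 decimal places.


Cov = (1/n)*sum((xi-xbar)(yi-ybar))
n = 5, xbar = 79/5 = 15.8, ybar = 46/5 = 9.2
sum((xi-xbar)(yi-ybar)) = 44.2
Cov = 44.2 / 5 = 8.84

8.8400


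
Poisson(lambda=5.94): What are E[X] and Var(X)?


E[X] = Var(X) = lambda = 5.94

5.94, 5.94


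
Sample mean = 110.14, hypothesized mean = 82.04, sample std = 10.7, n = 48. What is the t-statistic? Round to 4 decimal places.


t = (xbar - mu0) / (s/sqrt(n))
xbar - mu0 = 110.14 - 82.04 = 28.1
sqrt(48) ≈ 6.92820323
s/sqrt(n) = 10.7 / 6.92820323 ≈ 1.54441197
t = 28.1 / 1.54441197 ≈ 18.194627

18.1946


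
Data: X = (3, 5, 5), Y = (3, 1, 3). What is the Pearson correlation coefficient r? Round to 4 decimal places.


r = sum((xi-xbar)(yi-ybar)) / sqrt(sum((xi-xbar)^2) * sum((yi-ybar)^2))
n = 3, xbar = 13/3 ≈ 4.333333, ybar = 7/3 ≈ 2.333333
Sxy = sum((xi-xbar)(yi-ybar)) = -4/3 ≈ -1.333333
Sxx = sum((xi-xbar)^2) = 8/3 ≈ 2.666667
Syy = sum((yi-ybar)^2) = 8/3 ≈ 2.666667
sqrt(Sxx*Syy) = 8/3 ≈ 2.666667
r = Sxy / sqrt(Sxx*Syy) = -1.333333 / 2.666667 = -0.5

-0.5000


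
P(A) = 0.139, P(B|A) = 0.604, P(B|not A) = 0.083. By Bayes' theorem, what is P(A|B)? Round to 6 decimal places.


P(A|B) = P(B|A)*P(A) / P(B), P(B) = P(B|A)*P(A) + P(B|not A)*P(not A)
P(B|A)*P(A) = 0.604 * 0.139 = 0.083956
P(B|not A)*P(not A) = 0.083 * 0.861 = 0.071463
P(B) = 0.083956 + 0.071463 = 0.155419
P(A|B) = 0.083956 / 0.155419 ≈ 0.54019135

0.540191


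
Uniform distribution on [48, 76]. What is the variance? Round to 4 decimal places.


Var = (b-a)^2 / 12
(b-a)^2 = (76 - 48)^2 = 784
Var = 784/12 ≈ 65.333333

65.3333


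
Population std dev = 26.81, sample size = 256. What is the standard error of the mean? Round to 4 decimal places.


SE = sigma / sqrt(n)
sqrt(256) = 16
SE = 26.81 / 16 = 1.675625

1.6756


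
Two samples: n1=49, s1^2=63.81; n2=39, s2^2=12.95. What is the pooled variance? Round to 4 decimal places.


sp^2 = ((n1-1)*s1^2 + (n2-1)*s2^2)/(n1+n2-2)
(n1-1)*s1^2 = 48 * 63.81 = 3062.88
(n2-1)*s2^2 = 38 * 12.95 = 492.1
numerator = 3062.88 + 492.1 = 3554.98
n1+n2-2 = 86
sp^2 = 3554.98 / 86 = 177749/4300 ≈ 41.336977

41.3370


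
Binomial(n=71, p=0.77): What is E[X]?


E[X] = n*p = 71 * 0.77 = 54.67

54.67


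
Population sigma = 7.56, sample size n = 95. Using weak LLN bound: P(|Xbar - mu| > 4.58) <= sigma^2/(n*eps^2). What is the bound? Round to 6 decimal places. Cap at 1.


bound = min(1, sigma^2/(n*eps^2))
sigma^2 = 7.56^2 = 57.1536
n*eps^2 = 95 * 4.58^2 = 95 * 20.9764 = 1992.758
sigma^2/(n*eps^2) = 57.1536 / 1992.758 ≈ 0.02868065

0.028681


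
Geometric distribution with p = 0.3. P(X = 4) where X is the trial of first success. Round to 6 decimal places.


P = (1-p)^(k-1) * p
(1-p)^(k-1) = 0.7^3 = 0.343
P = 0.343 * 0.3 = 0.1029

0.102900


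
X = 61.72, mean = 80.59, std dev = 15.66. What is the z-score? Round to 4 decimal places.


z = (X - mu) / sigma
X - mu = 61.72 - 80.59 = -18.87
z = -18.87 / 15.66 = -629/522 ≈ -1.204981

-1.2050


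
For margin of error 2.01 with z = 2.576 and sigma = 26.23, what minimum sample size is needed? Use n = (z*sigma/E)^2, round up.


z*sigma/E = 2.576 * 26.23 / 2.01 ≈ 33.616159
(z*sigma/E)^2 ≈ 1130.046160
round up: n = 1131

1131


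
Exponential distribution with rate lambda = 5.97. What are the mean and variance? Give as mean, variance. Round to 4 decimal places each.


mean = 1/lam, var = 1/lam^2
mean = 1 / 5.97 = 100/597 ≈ 0.167504
lam^2 = 5.97^2 = 35.6409
var = 1 / 35.6409 ≈ 0.028058

0.1675, 0.0281


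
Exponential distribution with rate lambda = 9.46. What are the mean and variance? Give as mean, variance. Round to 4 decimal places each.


mean = 1/lam, var = 1/lam^2
mean = 1 / 9.46 = 50/473 ≈ 0.105708
lam^2 = 9.46^2 = 89.4916
var = 1 / 89.4916 ≈ 0.011174

0.1057, 0.0112


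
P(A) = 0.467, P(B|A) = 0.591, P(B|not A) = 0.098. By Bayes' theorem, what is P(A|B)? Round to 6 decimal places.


P(A|B) = P(B|A)*P(A) / P(B), P(B) = P(B|A)*P(A) + P(B|not A)*P(not A)
P(B|A)*P(A) = 0.591 * 0.467 = 0.275997
P(B|not A)*P(not A) = 0.098 * 0.533 = 0.052234
P(B) = 0.275997 + 0.052234 = 0.328231
P(A|B) = 0.275997 / 0.328231 ≈ 0.84086208

0.840862


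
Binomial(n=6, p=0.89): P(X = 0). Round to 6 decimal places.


P = C(n,k) * p^k * (1-p)^(n-k)
C(6,0) = 1
p^k = 0.89^0 = 1
(1-p)^(n-k) = 0.11^6 = 0.000001771561
P = 1 * 1 * 0.000001771561 ≈ 0.000002

0.000002


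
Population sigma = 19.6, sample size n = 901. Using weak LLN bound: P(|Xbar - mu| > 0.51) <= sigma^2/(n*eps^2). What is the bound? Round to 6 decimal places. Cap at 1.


bound = min(1, sigma^2/(n*eps^2))
sigma^2 = 19.6^2 = 384.16
n*eps^2 = 901 * 0.51^2 = 901 * 0.2601 = 234.3501
sigma^2/(n*eps^2) = 384.16 / 234.3501 ≈ 1.63925682
this exceeds 1, so the bound is capped at 1

1.000000


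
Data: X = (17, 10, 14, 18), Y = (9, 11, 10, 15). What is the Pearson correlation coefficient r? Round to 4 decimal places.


r = sum((xi-xbar)(yi-ybar)) / sqrt(sum((xi-xbar)^2) * sum((yi-ybar)^2))
n = 4, xbar = 59/4 = 14.75, ybar = 45/4 = 11.25
Sxy = sum((xi-xbar)(yi-ybar)) = 9.25
Sxx = sum((xi-xbar)^2) = 38.75
Syy = sum((yi-ybar)^2) = 20.75
sqrt(Sxx*Syy) ≈ 28.355996
r = Sxy / sqrt(Sxx*Syy) = 9.25 / 28.355996 ≈ 0.326210

0.3262


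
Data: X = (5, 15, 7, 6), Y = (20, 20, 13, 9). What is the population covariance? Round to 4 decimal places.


Cov = (1/n)*sum((xi-xbar)(yi-ybar))
n = 4, xbar = 33/4 = 8.25, ybar = 62/4 = 15.5
sum((xi-xbar)(yi-ybar)) = 33.5
Cov = 33.5 / 4 = 8.375

8.3750


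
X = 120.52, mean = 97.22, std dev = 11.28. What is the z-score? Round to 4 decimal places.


z = (X - mu) / sigma
X - mu = 120.52 - 97.22 = 23.3
z = 23.3 / 11.28 = 1165/564 ≈ 2.065603

2.0656


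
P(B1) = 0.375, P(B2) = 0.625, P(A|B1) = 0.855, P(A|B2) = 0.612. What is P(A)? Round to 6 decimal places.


P(A) = P(A|B1)*P(B1) + P(A|B2)*P(B2)
P(A|B1)*P(B1) = 0.855 * 0.375 = 0.320625
P(A|B2)*P(B2) = 0.612 * 0.625 = 0.3825
P(A) = 0.320625 + 0.3825 = 0.703125

0.703125


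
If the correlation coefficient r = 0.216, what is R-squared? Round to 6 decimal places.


R^2 = r^2 = (0.216)^2 = 0.046656

0.046656


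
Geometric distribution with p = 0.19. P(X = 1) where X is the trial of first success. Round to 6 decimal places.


P = (1-p)^(k-1) * p
(1-p)^(k-1) = 0.81^0 = 1
P = 1 * 0.19 = 0.19

0.190000


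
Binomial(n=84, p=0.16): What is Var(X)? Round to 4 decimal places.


Var = n*p*(1-p) = 84 * 0.16 * 0.84 = 11.2896

11.2896


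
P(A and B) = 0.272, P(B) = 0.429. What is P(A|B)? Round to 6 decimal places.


P(A|B) = P(A and B) / P(B) = 0.272 / 0.429 = 272/429 ≈ 0.63403263

0.634033


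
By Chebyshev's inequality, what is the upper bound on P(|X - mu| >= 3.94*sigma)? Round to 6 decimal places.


P <= 1/k^2
k^2 = 3.94^2 = 15.5236
1/k^2 = 1 / 15.5236 ≈ 0.06441805

0.064418


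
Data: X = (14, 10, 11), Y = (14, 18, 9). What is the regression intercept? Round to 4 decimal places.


a = ybar - b*xbar, where b = sum((xi-xbar)(yi-ybar)) / sum((xi-xbar)^2)
n = 3, xbar = 35/3 ≈ 11.666667, ybar = 41/3 ≈ 13.666667
Sxy = sum((xi-xbar)(yi-ybar)) = -10/3 ≈ -3.333333
Sxx = sum((xi-xbar)^2) = 26/3 ≈ 8.666667
b = Sxy / Sxx = -5/13 ≈ -0.384615
a = 13.666667 - (-0.384615) * 11.666667 = 236/13 ≈ 18.153846

18.1538


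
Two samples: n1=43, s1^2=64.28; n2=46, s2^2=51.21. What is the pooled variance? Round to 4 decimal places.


sp^2 = ((n1-1)*s1^2 + (n2-1)*s2^2)/(n1+n2-2)
(n1-1)*s1^2 = 42 * 64.28 = 2699.76
(n2-1)*s2^2 = 45 * 51.21 = 2304.45
numerator = 2699.76 + 2304.45 = 5004.21
n1+n2-2 = 87
sp^2 = 5004.21 / 87 = 166807/2900 ≈ 57.519655

57.5197


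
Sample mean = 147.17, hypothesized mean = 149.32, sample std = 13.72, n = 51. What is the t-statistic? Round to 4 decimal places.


t = (xbar - mu0) / (s/sqrt(n))
xbar - mu0 = 147.17 - 149.32 = -2.15
sqrt(51) ≈ 7.14142843
s/sqrt(n) = 13.72 / 7.14142843 ≈ 1.92118428
t = -2.15 / 1.92118428 ≈ -1.119101

-1.1191


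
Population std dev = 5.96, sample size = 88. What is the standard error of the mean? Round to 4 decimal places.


SE = sigma / sqrt(n)
sqrt(88) ≈ 9.380832
SE = 5.96 / 9.380832 ≈ 0.635338

0.6353


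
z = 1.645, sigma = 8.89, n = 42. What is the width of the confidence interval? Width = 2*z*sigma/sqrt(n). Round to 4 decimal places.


width = 2*z*sigma/sqrt(n)
2*z*sigma = 2 * 1.645 * 8.89 = 29.2481
sqrt(42) ≈ 6.480741
width = 29.2481 / 6.480741 ≈ 4.513080

4.5131


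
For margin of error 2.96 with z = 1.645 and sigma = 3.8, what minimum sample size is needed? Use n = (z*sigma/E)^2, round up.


z*sigma/E = 1.645 * 3.8 / 2.96 = 6251/2960 ≈ 2.111824
(z*sigma/E)^2 ≈ 4.459802
round up: n = 5

5


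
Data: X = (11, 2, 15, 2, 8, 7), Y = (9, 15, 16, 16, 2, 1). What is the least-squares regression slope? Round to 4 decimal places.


b = sum((xi-xbar)(yi-ybar)) / sum((xi-xbar)^2)
n = 6, xbar = 45/6 = 7.5, ybar = 59/6 ≈ 9.833333
Sxy = sum((xi-xbar)(yi-ybar)) = -18.5
Sxx = sum((xi-xbar)^2) = 129.5
b = Sxy / Sxx = -1/7 ≈ -0.142857

-0.1429


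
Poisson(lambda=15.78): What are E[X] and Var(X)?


E[X] = Var(X) = lambda = 15.78

15.78, 15.78


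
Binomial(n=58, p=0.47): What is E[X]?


E[X] = n*p = 58 * 0.47 = 27.26

27.26


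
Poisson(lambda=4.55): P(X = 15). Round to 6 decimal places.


P = e^(-lam) * lam^k / k!
e^(-4.55) ≈ 0.01056720
lam^k = 4.55^15 ≈ 7416020981.621020
k! = 15! = 1307674368000
P = 0.01056720 * 7416020981.621020 / 1307674368000 ≈ 0.000060

0.000060


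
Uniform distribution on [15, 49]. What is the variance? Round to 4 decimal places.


Var = (b-a)^2 / 12
(b-a)^2 = (49 - 15)^2 = 1156
Var = 1156/12 ≈ 96.333333

96.3333


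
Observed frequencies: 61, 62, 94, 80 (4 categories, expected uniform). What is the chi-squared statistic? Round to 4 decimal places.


chi2 = sum((O-E)^2/E), E = total/4
total = 297, E = 297/4 = 74.25
(61 - 74.25)^2 / 74.25 = 175.5625 / 74.25 = 2809/1188 ≈ 2.364478
(62 - 74.25)^2 / 74.25 = 150.0625 / 74.25 = 2401/1188 ≈ 2.021044
(94 - 74.25)^2 / 74.25 = 390.0625 / 74.25 = 6241/1188 ≈ 5.253367
(80 - 74.25)^2 / 74.25 = 33.0625 / 74.25 = 529/1188 ≈ 0.445286
chi2 = 2995/297 ≈ 10.084175

10.0842


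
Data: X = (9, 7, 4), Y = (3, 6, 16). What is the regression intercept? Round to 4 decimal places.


a = ybar - b*xbar, where b = sum((xi-xbar)(yi-ybar)) / sum((xi-xbar)^2)
n = 3, xbar = 20/3 ≈ 6.666667, ybar = 25/3 ≈ 8.333333
Sxy = sum((xi-xbar)(yi-ybar)) = -101/3 ≈ -33.666667
Sxx = sum((xi-xbar)^2) = 38/3 ≈ 12.666667
b = Sxy / Sxx = -101/38 ≈ -2.657895
a = 8.333333 - (-2.657895) * 6.666667 = 495/19 ≈ 26.052632

26.0526


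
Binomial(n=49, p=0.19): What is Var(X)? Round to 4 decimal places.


Var = n*p*(1-p) = 49 * 0.19 * 0.81 = 7.5411

7.5411


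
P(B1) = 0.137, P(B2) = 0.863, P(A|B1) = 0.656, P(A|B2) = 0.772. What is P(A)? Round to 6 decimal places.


P(A) = P(A|B1)*P(B1) + P(A|B2)*P(B2)
P(A|B1)*P(B1) = 0.656 * 0.137 = 0.089872
P(A|B2)*P(B2) = 0.772 * 0.863 = 0.666236
P(A) = 0.089872 + 0.666236 = 0.756108

0.756108


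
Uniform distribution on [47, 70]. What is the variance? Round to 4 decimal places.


Var = (b-a)^2 / 12
(b-a)^2 = (70 - 47)^2 = 529
Var = 529/12 ≈ 44.083333

44.0833


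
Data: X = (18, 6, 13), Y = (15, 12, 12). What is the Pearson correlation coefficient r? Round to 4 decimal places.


r = sum((xi-xbar)(yi-ybar)) / sqrt(sum((xi-xbar)^2) * sum((yi-ybar)^2))
n = 3, xbar = 37/3 ≈ 12.333333, ybar = 39/3 = 13
Sxy = sum((xi-xbar)(yi-ybar)) = 17
Sxx = sum((xi-xbar)^2) = 218/3 ≈ 72.666667
Syy = sum((yi-ybar)^2) = 6
sqrt(Sxx*Syy) ≈ 20.880613
r = Sxy / sqrt(Sxx*Syy) = 17 / 20.880613 ≈ 0.814152

0.8142


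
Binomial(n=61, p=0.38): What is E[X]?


E[X] = n*p = 61 * 0.38 = 23.18

23.18


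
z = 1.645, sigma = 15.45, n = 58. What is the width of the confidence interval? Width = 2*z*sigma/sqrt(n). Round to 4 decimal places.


width = 2*z*sigma/sqrt(n)
2*z*sigma = 2 * 1.645 * 15.45 = 50.8305
sqrt(58) ≈ 7.615773
width = 50.8305 / 7.615773 ≈ 6.674372

6.6744


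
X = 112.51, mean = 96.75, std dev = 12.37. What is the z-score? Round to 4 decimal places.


z = (X - mu) / sigma
X - mu = 112.51 - 96.75 = 15.76
z = 15.76 / 12.37 = 1576/1237 ≈ 1.274050

1.2741


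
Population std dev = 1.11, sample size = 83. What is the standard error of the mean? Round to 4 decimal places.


SE = sigma / sqrt(n)
sqrt(83) ≈ 9.110434
SE = 1.11 / 9.110434 ≈ 0.121838

0.1218


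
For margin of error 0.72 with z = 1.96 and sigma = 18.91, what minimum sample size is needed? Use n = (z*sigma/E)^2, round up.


z*sigma/E = 1.96 * 18.91 / 0.72 = 92659/1800 ≈ 51.477222
(z*sigma/E)^2 ≈ 2649.904408
round up: n = 2650

2650


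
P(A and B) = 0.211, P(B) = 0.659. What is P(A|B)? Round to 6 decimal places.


P(A|B) = P(A and B) / P(B) = 0.211 / 0.659 = 211/659 ≈ 0.32018209

0.320182


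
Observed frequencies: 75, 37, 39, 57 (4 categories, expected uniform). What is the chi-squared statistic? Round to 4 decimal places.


chi2 = sum((O-E)^2/E), E = total/4
total = 208, E = 208/4 = 52
(75 - 52)^2 / 52 = 529 / 52 = 529/52 ≈ 10.173077
(37 - 52)^2 / 52 = 225 / 52 = 225/52 ≈ 4.326923
(39 - 52)^2 / 52 = 169 / 52 = 3.25
(57 - 52)^2 / 52 = 25 / 52 = 25/52 ≈ 0.480769
chi2 = 237/13 ≈ 18.230769

18.2308


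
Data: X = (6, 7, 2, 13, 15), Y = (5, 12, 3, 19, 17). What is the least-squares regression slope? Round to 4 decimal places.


b = sum((xi-xbar)(yi-ybar)) / sum((xi-xbar)^2)
n = 5, xbar = 43/5 = 8.6, ybar = 56/5 = 11.2
Sxy = sum((xi-xbar)(yi-ybar)) = 140.4
Sxx = sum((xi-xbar)^2) = 113.2
b = Sxy / Sxx = 351/283 ≈ 1.240283

1.2403


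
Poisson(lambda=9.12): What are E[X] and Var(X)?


E[X] = Var(X) = lambda = 9.12

9.12, 9.12


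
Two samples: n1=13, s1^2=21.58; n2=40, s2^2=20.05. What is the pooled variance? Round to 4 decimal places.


sp^2 = ((n1-1)*s1^2 + (n2-1)*s2^2)/(n1+n2-2)
(n1-1)*s1^2 = 12 * 21.58 = 258.96
(n2-1)*s2^2 = 39 * 20.05 = 781.95
numerator = 258.96 + 781.95 = 1040.91
n1+n2-2 = 51
sp^2 = 1040.91 / 51 = 20.41

20.4100


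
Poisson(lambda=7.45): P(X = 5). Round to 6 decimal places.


P = e^(-lam) * lam^k / k!
e^(-7.45) ≈ 0.0005814416
lam^k = 7.45^5 ≈ 22949.929922
k! = 5! = 120
P = 0.0005814416 * 22949.929922 / 120 ≈ 0.111200

0.111200


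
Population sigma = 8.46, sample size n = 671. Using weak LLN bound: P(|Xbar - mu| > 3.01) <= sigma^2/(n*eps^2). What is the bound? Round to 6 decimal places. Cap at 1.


bound = min(1, sigma^2/(n*eps^2))
sigma^2 = 8.46^2 = 71.5716
n*eps^2 = 671 * 3.01^2 = 671 * 9.0601 = 6079.3271
sigma^2/(n*eps^2) = 71.5716 / 6079.3271 ≈ 0.01177295

0.011773


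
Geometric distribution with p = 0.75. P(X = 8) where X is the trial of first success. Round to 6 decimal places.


P = (1-p)^(k-1) * p
(1-p)^(k-1) = 0.25^7 ≈ 0.00006103516
P = 0.00006103516 * 0.75 ≈ 0.00004577637

0.000046


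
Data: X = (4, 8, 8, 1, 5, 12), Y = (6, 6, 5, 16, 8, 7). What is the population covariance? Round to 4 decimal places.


Cov = (1/n)*sum((xi-xbar)(yi-ybar))
n = 6, xbar = 38/6 = 19/3 ≈ 6.333333, ybar = 48/6 = 8
sum((xi-xbar)(yi-ybar)) = -52
Cov = -52 / 6 = -26/3 ≈ -8.666667

-8.6667


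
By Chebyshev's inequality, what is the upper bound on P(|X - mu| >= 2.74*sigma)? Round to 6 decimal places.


P <= 1/k^2
k^2 = 2.74^2 = 7.5076
1/k^2 = 1 / 7.5076 ≈ 0.13319836

0.133198


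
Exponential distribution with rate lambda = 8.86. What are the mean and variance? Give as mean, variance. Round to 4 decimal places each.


mean = 1/lam, var = 1/lam^2
mean = 1 / 8.86 = 50/443 ≈ 0.112867
lam^2 = 8.86^2 = 78.4996
var = 1 / 78.4996 ≈ 0.012739

0.1129, 0.0127


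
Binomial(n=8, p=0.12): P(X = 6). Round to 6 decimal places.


P = C(n,k) * p^k * (1-p)^(n-k)
C(8,6) = 28
p^k = 0.12^6 = 0.000002985984
(1-p)^(n-k) = 0.88^2 = 0.7744
P = 28 * 0.000002985984 * 0.7744 ≈ 0.000065

0.000065


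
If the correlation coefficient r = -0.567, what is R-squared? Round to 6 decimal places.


R^2 = r^2 = (-0.567)^2 = 0.321489

0.321489


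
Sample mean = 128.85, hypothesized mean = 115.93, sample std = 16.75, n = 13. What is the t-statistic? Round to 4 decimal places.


t = (xbar - mu0) / (s/sqrt(n))
xbar - mu0 = 128.85 - 115.93 = 12.92
sqrt(13) ≈ 3.60555128
s/sqrt(n) = 16.75 / 3.60555128 ≈ 4.64561414
t = 12.92 / 4.64561414 ≈ 2.781118

2.7811


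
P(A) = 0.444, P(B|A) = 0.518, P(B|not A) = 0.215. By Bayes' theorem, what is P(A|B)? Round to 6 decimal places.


P(A|B) = P(B|A)*P(A) / P(B), P(B) = P(B|A)*P(A) + P(B|not A)*P(not A)
P(B|A)*P(A) = 0.518 * 0.444 = 0.229992
P(B|not A)*P(not A) = 0.215 * 0.556 = 0.11954
P(B) = 0.229992 + 0.11954 = 0.349532
P(A|B) = 0.229992 / 0.349532 ≈ 0.65799984

0.658000


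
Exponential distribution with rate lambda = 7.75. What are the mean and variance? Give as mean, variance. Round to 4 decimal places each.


mean = 1/lam, var = 1/lam^2
mean = 1 / 7.75 = 4/31 ≈ 0.129032
lam^2 = 7.75^2 = 60.0625
var = 1 / 60.0625 = 16/961 ≈ 0.016649

0.1290, 0.0166


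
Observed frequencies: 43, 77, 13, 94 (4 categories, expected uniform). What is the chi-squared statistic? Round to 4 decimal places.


chi2 = sum((O-E)^2/E), E = total/4
total = 227, E = 227/4 = 56.75
(43 - 56.75)^2 / 56.75 = 189.0625 / 56.75 = 3025/908 ≈ 3.331498
(77 - 56.75)^2 / 56.75 = 410.0625 / 56.75 = 6561/908 ≈ 7.225771
(13 - 56.75)^2 / 56.75 = 1914.0625 / 56.75 = 30625/908 ≈ 33.727974
(94 - 56.75)^2 / 56.75 = 1387.5625 / 56.75 = 22201/908 ≈ 24.450441
chi2 = 15603/227 ≈ 68.735683

68.7357


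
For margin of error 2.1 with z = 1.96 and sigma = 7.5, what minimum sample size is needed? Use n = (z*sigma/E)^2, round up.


z*sigma/E = 1.96 * 7.5 / 2.1 = 7
(z*sigma/E)^2 = 49 (exactly an integer)
round up: n = 49

49


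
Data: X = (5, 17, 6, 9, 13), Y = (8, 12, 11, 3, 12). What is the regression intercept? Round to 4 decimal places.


a = ybar - b*xbar, where b = sum((xi-xbar)(yi-ybar)) / sum((xi-xbar)^2)
n = 5, xbar = 50/5 = 10, ybar = 46/5 = 9.2
Sxy = sum((xi-xbar)(yi-ybar)) = 33
Sxx = sum((xi-xbar)^2) = 100
b = Sxy / Sxx = 0.33
a = 9.2 - 0.33 * 10 = 5.9

5.9000


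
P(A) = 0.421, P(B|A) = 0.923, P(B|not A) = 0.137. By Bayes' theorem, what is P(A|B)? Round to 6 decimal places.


P(A|B) = P(B|A)*P(A) / P(B), P(B) = P(B|A)*P(A) + P(B|not A)*P(not A)
P(B|A)*P(A) = 0.923 * 0.421 = 0.388583
P(B|not A)*P(not A) = 0.137 * 0.579 = 0.079323
P(B) = 0.388583 + 0.079323 = 0.467906
P(A|B) = 0.388583 / 0.467906 ≈ 0.83047236

0.830472


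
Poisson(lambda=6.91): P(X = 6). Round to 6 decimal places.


P = e^(-lam) * lam^k / k!
e^(-6.91) ≈ 0.0009977578
lam^k = 6.91^6 ≈ 108859.988536
k! = 6! = 720
P = 0.0009977578 * 108859.988536 / 720 ≈ 0.150855

0.150855


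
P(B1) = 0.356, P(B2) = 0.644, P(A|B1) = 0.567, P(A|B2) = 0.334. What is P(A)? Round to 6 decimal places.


P(A) = P(A|B1)*P(B1) + P(A|B2)*P(B2)
P(A|B1)*P(B1) = 0.567 * 0.356 = 0.201852
P(A|B2)*P(B2) = 0.334 * 0.644 = 0.215096
P(A) = 0.201852 + 0.215096 = 0.416948

0.416948


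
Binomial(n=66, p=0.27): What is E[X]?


E[X] = n*p = 66 * 0.27 = 17.82

17.82


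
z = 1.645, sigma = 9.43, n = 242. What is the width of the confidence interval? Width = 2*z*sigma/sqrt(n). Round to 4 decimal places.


width = 2*z*sigma/sqrt(n)
2*z*sigma = 2 * 1.645 * 9.43 = 31.0247
sqrt(242) ≈ 15.556349
width = 31.0247 / 15.556349 ≈ 1.994343

1.9943


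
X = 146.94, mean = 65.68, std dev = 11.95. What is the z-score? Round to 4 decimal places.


z = (X - mu) / sigma
X - mu = 146.94 - 65.68 = 81.26
z = 81.26 / 11.95 = 6.8

6.8000


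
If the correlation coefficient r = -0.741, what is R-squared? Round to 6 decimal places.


R^2 = r^2 = (-0.741)^2 = 0.549081

0.549081


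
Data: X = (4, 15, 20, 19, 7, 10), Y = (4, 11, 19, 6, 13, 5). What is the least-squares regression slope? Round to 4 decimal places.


b = sum((xi-xbar)(yi-ybar)) / sum((xi-xbar)^2)
n = 6, xbar = 75/6 = 12.5, ybar = 58/6 = 29/3 ≈ 9.666667
Sxy = sum((xi-xbar)(yi-ybar)) = 91
Sxx = sum((xi-xbar)^2) = 213.5
b = Sxy / Sxx = 26/61 ≈ 0.426230

0.4262


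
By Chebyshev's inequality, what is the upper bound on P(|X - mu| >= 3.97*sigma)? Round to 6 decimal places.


P <= 1/k^2
k^2 = 3.97^2 = 15.7609
1/k^2 = 1 / 15.7609 ≈ 0.06344815

0.063448


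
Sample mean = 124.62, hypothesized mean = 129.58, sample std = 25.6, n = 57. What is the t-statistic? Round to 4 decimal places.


t = (xbar - mu0) / (s/sqrt(n))
xbar - mu0 = 124.62 - 129.58 = -4.96
sqrt(57) ≈ 7.54983444
s/sqrt(n) = 25.6 / 7.54983444 ≈ 3.39080283
t = -4.96 / 3.39080283 ≈ -1.462780

-1.4628


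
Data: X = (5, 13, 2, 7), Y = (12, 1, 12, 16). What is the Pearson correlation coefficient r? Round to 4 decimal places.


r = sum((xi-xbar)(yi-ybar)) / sqrt(sum((xi-xbar)^2) * sum((yi-ybar)^2))
n = 4, xbar = 27/4 = 6.75, ybar = 41/4 = 10.25
Sxy = sum((xi-xbar)(yi-ybar)) = -67.75
Sxx = sum((xi-xbar)^2) = 64.75
Syy = sum((yi-ybar)^2) = 124.75
sqrt(Sxx*Syy) ≈ 89.875261
r = Sxy / sqrt(Sxx*Syy) = -67.75 / 89.875261 ≈ -0.753823

-0.7538


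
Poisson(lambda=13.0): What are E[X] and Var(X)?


E[X] = Var(X) = lambda = 13.0

13.0, 13.0


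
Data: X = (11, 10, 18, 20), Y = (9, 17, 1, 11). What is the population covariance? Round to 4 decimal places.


Cov = (1/n)*sum((xi-xbar)(yi-ybar))
n = 4, xbar = 59/4 = 14.75, ybar = 38/4 = 9.5
sum((xi-xbar)(yi-ybar)) = -53.5
Cov = -53.5 / 4 = -13.375

-13.3750


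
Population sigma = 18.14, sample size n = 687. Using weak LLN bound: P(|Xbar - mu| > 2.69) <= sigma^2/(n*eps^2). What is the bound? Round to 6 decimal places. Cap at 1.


bound = min(1, sigma^2/(n*eps^2))
sigma^2 = 18.14^2 = 329.0596
n*eps^2 = 687 * 2.69^2 = 687 * 7.2361 = 4971.2007
sigma^2/(n*eps^2) = 329.0596 / 4971.2007 ≈ 0.06619318

0.066193


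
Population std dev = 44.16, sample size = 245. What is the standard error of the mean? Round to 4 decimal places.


SE = sigma / sqrt(n)
sqrt(245) ≈ 15.652476
SE = 44.16 / 15.652476 ≈ 2.821279

2.8213


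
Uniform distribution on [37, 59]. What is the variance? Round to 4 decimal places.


Var = (b-a)^2 / 12
(b-a)^2 = (59 - 37)^2 = 484
Var = 484/12 ≈ 40.333333

40.3333


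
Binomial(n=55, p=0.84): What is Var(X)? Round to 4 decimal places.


Var = n*p*(1-p) = 55 * 0.84 * 0.16 = 7.392

7.3920


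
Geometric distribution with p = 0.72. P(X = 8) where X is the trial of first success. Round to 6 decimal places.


P = (1-p)^(k-1) * p
(1-p)^(k-1) = 0.28^7 ≈ 0.0001349293
P = 0.0001349293 * 0.72 ≈ 0.00009714909

0.000097


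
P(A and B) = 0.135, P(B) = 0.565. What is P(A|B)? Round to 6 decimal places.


P(A|B) = P(A and B) / P(B) = 0.135 / 0.565 = 27/113 ≈ 0.23893805

0.238938


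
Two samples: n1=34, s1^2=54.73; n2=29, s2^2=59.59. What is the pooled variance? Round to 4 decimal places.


sp^2 = ((n1-1)*s1^2 + (n2-1)*s2^2)/(n1+n2-2)
(n1-1)*s1^2 = 33 * 54.73 = 1806.09
(n2-1)*s2^2 = 28 * 59.59 = 1668.52
numerator = 1806.09 + 1668.52 = 3474.61
n1+n2-2 = 61
sp^2 = 3474.61 / 61 = 347461/6100 ≈ 56.960820

56.9608


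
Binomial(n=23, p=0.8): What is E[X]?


E[X] = n*p = 23 * 0.8 = 18.4

18.4


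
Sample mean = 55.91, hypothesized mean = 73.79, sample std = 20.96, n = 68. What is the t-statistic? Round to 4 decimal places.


t = (xbar - mu0) / (s/sqrt(n))
xbar - mu0 = 55.91 - 73.79 = -17.88
sqrt(68) ≈ 8.24621125
s/sqrt(n) = 20.96 / 8.24621125 ≈ 2.54177335
t = -17.88 / 2.54177335 ≈ -7.034459

-7.0345


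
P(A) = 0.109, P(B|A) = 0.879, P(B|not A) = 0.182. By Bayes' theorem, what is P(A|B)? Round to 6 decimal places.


P(A|B) = P(B|A)*P(A) / P(B), P(B) = P(B|A)*P(A) + P(B|not A)*P(not A)
P(B|A)*P(A) = 0.879 * 0.109 = 0.095811
P(B|not A)*P(not A) = 0.182 * 0.891 = 0.162162
P(B) = 0.095811 + 0.162162 = 0.257973
P(A|B) = 0.095811 / 0.257973 ≈ 0.37139933

0.371399


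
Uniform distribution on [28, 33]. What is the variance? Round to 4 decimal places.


Var = (b-a)^2 / 12
(b-a)^2 = (33 - 28)^2 = 25
Var = 25/12 ≈ 2.083333

2.0833


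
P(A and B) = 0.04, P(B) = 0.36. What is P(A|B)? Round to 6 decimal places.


P(A|B) = P(A and B) / P(B) = 0.04 / 0.36 = 1/9 ≈ 0.11111111

0.111111


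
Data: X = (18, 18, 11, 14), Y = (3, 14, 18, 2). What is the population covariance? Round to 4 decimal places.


Cov = (1/n)*sum((xi-xbar)(yi-ybar))
n = 4, xbar = 61/4 = 15.25, ybar = 37/4 = 9.25
sum((xi-xbar)(yi-ybar)) = -32.25
Cov = -32.25 / 4 = -8.0625

-8.0625


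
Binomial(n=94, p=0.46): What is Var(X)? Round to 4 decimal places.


Var = n*p*(1-p) = 94 * 0.46 * 0.54 = 23.3496

23.3496


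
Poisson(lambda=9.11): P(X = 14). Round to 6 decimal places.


P = e^(-lam) * lam^k / k!
e^(-9.11) ≈ 0.0001105547
lam^k = 9.11^14 ≈ 27117976348706.871257
k! = 14! = 87178291200
P = 0.0001105547 * 27117976348706.871257 / 87178291200 ≈ 0.034390

0.034390


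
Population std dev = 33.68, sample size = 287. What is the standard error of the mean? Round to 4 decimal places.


SE = sigma / sqrt(n)
sqrt(287) ≈ 16.941074
SE = 33.68 / 16.941074 ≈ 1.988068

1.9881


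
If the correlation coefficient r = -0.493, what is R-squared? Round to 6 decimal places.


R^2 = r^2 = (-0.493)^2 = 0.243049

0.243049


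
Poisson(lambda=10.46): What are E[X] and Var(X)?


E[X] = Var(X) = lambda = 10.46

10.46, 10.46


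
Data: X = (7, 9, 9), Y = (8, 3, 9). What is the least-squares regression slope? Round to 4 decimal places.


b = sum((xi-xbar)(yi-ybar)) / sum((xi-xbar)^2)
n = 3, xbar = 25/3 ≈ 8.333333, ybar = 20/3 ≈ 6.666667
Sxy = sum((xi-xbar)(yi-ybar)) = -8/3 ≈ -2.666667
Sxx = sum((xi-xbar)^2) = 8/3 ≈ 2.666667
b = Sxy / Sxx = -1

-1.0000


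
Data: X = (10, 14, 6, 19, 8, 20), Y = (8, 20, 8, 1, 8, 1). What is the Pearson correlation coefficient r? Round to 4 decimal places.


r = sum((xi-xbar)(yi-ybar)) / sqrt(sum((xi-xbar)^2) * sum((yi-ybar)^2))
n = 6, xbar = 77/6 ≈ 12.833333, ybar = 46/6 = 23/3 ≈ 7.666667
Sxy = sum((xi-xbar)(yi-ybar)) = -238/3 ≈ -79.333333
Sxx = sum((xi-xbar)^2) = 1013/6 ≈ 168.833333
Syy = sum((yi-ybar)^2) = 724/3 ≈ 241.333333
sqrt(Sxx*Syy) ≈ 201.854183
r = Sxy / sqrt(Sxx*Syy) = -79.333333 / 201.854183 ≈ -0.393023

-0.3930


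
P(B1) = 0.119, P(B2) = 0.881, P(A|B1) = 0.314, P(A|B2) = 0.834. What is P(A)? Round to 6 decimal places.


P(A) = P(A|B1)*P(B1) + P(A|B2)*P(B2)
P(A|B1)*P(B1) = 0.314 * 0.119 = 0.037366
P(A|B2)*P(B2) = 0.834 * 0.881 = 0.734754
P(A) = 0.037366 + 0.734754 = 0.77212

0.772120
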